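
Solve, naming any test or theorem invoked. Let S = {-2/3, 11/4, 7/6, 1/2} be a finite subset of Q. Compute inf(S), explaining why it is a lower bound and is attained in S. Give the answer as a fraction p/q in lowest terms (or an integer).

S is finite, so inf(S) = min(S).
Sorted increasing:
-2/3, 1/2, 7/6, 11/4
The extremum is -2/3.
For every x in S, x >= -2/3. And -2/3 is in S, so it is attained.
Therefore inf(S) = -2/3.

-2/3


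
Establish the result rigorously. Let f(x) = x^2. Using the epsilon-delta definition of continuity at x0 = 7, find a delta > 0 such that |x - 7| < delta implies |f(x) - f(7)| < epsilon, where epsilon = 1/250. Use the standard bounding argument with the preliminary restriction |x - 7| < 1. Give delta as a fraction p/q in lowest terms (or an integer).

Factor: |x^2 - (7)^2| = |x - 7| * |x + 7|.
Impose |x - 7| < 1 first. Then |x + 7| = |(x - 7) + 2*(7)| <= |x - 7| + 2*|7| < 1 + 14 = 15.
So |x^2 - (7)^2| < delta * 15.
We need delta * 15 <= 1/250, i.e. delta <= 1/250/15 = 1/3750.
Since 1/3750 < 1, this is tighter than 1; take delta = 1/3750.
So delta = 1/3750 works.

1/3750


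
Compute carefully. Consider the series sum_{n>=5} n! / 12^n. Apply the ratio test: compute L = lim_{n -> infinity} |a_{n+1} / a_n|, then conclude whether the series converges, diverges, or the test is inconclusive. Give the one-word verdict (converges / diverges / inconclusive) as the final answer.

Let a_n denote the general term. Form the ratio a_{n+1}/a_n and simplify:
a_{n+1}/a_n = n/12 + 1/12
Take the limit as n -> infinity: L = infinity.
Since L = infinity > 1 (or L = infinity), the ratio test implies the series diverges.

diverges


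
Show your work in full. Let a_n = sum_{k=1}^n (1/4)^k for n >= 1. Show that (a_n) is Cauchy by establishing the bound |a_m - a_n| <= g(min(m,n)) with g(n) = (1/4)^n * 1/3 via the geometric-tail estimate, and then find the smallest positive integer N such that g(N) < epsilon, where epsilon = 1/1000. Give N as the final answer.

For m > n >= 1: |a_m - a_n| = sum_{k=n+1}^m (1/4)^k < sum_{k=n+1}^infinity (1/4)^k = (1/4)^(n+1) / (1 - 1/4) = (1/4)^n * (1/4) * (4/3) = (1/4)^n * 1/3.
So g(n) = (1/4)^n / 3. Since g(n) -> 0, (a_n) is Cauchy.
Now solve g(N) < 1/1000: (1/4)^N / 3 < 1/1000 <=> 4^N > 1 / (3 * 1/1000) = 1000/3.
Check powers of 4: 4^4 = 256 <= 1000/3, 4^5 = 1024 > 1000/3.
So the smallest such N is 5. Check: g(5) = 1/(3 * 1024) = 1/3072 < 1/1000.

5


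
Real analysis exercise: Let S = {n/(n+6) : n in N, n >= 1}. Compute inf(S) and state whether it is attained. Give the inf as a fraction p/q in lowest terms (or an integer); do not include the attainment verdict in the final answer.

Analysis:
- Values: 1/7, 1/4, 1/3, 2/5, ... strictly increasing.
- Minimum is 1/7 (n=1); inf = 1/7 (attained).
- n/(n+6) = 1 - 6/(n+6) -> 1 from below as n -> infinity, and never equals 1.
- So sup = 1 (not attained).
Conclusion: inf(S) = 1/7, attained in S.

1/7


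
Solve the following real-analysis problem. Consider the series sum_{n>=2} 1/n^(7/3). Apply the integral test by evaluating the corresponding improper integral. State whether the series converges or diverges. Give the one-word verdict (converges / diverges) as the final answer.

Let f(x) = x^(-7/3). Then f is positive, continuous, and decreasing on [2, infinity), so the integral test applies.
Compute the improper integral int_{2}^infinity f(x) dx:
  antiderivative F(x) = -3/(4*x^(4/3)).
  As x -> infinity, F(x) -> 0 (since p = 7/3 > 1).
  So int = F(infinity) - F(2) = 0 - (-3*2^(2/3)/16) = 3*2^(2/3)/16.
  Finite, so by the integral test, the series converges.

converges


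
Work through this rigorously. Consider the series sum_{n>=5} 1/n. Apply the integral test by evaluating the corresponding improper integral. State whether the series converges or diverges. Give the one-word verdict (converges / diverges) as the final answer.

Let f(x) = 1/x. Then f is positive, continuous, and decreasing on [5, infinity), so the integral test applies.
Compute the improper integral int_{5}^infinity f(x) dx:
  antiderivative F(x) = log(x).
  As x -> infinity, log(x) -> infinity.
  So int = infinity - log(5) = infinity. By the integral test, the series diverges.

diverges


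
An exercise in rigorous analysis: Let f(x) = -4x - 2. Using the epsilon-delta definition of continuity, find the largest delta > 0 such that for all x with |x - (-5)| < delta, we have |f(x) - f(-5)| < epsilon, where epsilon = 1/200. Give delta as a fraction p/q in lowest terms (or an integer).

We compute f(-5) = -4*(-5) - 2 = 18.
|f(x) - f(-5)| = |-4x - 2 - (18)| = |-4(x - (-5))| = 4|x - (-5)|.
We need 4|x - (-5)| < 1/200, i.e. |x - (-5)| < 1/200 / 4 = 1/800.
So any delta <= 1/800 works. Conversely, if delta > 1/800, then x = -5 + 1/800 satisfies |x - (-5)| = 1/800 < delta but |f(x) - f(-5)| = 4 * 1/800 = 1/200, which is not < 1/200; so no larger delta works.
Hence the largest such delta is 1/800.

1/800


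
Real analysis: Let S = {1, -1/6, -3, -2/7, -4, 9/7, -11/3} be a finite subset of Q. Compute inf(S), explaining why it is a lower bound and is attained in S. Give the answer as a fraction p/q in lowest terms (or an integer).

S is finite, so inf(S) = min(S).
Sorted increasing:
-4, -11/3, -3, -2/7, -1/6, 1, 9/7
The extremum is -4.
For every x in S, x >= -4. And -4 is in S, so it is attained.
Therefore inf(S) = -4.

-4


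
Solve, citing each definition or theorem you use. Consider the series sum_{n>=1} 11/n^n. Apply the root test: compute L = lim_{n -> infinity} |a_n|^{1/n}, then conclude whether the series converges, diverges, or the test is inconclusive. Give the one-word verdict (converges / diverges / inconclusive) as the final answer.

Let a_n denote the general term. Form |a_n|^(1/n) and simplify:
|a_n|^(1/n) = 11^(1/n)/n
Take the limit as n -> infinity: L = 0.
Since L = 0 < 1, the root test implies convergence.

converges


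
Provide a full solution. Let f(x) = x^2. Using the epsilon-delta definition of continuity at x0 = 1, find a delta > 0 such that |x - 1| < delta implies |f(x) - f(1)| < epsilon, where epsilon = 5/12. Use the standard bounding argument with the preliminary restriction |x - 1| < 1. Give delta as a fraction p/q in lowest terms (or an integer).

Factor: |x^2 - (1)^2| = |x - 1| * |x + 1|.
Impose |x - 1| < 1 first. Then |x + 1| = |(x - 1) + 2*(1)| <= |x - 1| + 2*|1| < 1 + 2 = 3.
So |x^2 - (1)^2| < delta * 3.
We need delta * 3 <= 5/12, i.e. delta <= 5/12/3 = 5/36.
Since 5/36 < 1, this is tighter than 1; take delta = 5/36.
So delta = 5/36 works.

5/36


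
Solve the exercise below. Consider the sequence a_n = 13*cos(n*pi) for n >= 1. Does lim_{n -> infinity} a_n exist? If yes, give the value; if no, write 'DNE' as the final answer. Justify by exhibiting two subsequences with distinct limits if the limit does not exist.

Examine the behaviour of a_n along subsequences.
cos(n*pi) = (-1)^n, so a_n = 13*(-1)^n. a_{2k} = 13 -> 13. a_{2k+1} = -13 -> -13.
Since these two subsequential limits are 13 and -13, distinct, the full sequence cannot converge (a convergent sequence has all subsequences tending to the same limit). So lim a_n does not exist.

DNE


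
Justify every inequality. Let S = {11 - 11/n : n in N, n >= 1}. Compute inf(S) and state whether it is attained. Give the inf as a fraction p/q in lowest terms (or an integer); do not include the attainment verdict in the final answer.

Analysis:
- Values: 0, 11/2, 22/3, 33/4, ... strictly increasing.
- Minimum is 0 (n=1); inf = 0 (attained).
- 11 - 11/n -> 11 from below; sup = 11, not attained.
Conclusion: inf(S) = 0, attained in S.

0


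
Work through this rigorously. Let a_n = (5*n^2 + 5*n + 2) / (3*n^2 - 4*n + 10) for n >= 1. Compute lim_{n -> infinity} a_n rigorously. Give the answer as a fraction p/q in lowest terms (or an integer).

Divide numerator and denominator by n^2, the highest power:
numerator / n^2 = 5 + 5/n + 2/n^2
denominator / n^2 = 3 - 4/n + 10/n^2
As n -> infinity, all terms of the form c/n^k (k >= 1) tend to 0.
So numerator / n^2 -> 5 and denominator / n^2 -> 3.
Therefore lim a_n = 5/3.

5/3


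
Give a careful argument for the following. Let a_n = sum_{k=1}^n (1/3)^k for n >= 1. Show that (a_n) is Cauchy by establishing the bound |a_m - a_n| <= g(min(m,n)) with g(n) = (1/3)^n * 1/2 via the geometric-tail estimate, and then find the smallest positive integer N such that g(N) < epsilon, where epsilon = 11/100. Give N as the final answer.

For m > n >= 1: |a_m - a_n| = sum_{k=n+1}^m (1/3)^k < sum_{k=n+1}^infinity (1/3)^k = (1/3)^(n+1) / (1 - 1/3) = (1/3)^n * (1/3) * (3/2) = (1/3)^n * 1/2.
So g(n) = (1/3)^n / 2. Since g(n) -> 0, (a_n) is Cauchy.
Now solve g(N) < 11/100: (1/3)^N / 2 < 11/100 <=> 3^N > 1 / (2 * 11/100) = 50/11.
Check powers of 3: 3^1 = 3 <= 50/11, 3^2 = 9 > 50/11.
So the smallest such N is 2. Check: g(2) = 1/(2 * 9) = 1/18 < 11/100.

2


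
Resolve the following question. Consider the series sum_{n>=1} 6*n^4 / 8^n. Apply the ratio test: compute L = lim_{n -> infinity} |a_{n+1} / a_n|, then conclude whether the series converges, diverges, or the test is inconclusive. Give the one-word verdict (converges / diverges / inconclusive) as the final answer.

Let a_n denote the general term. Form the ratio a_{n+1}/a_n and simplify:
a_{n+1}/a_n = (n + 1)^4/(8*n^4)
Take the limit as n -> infinity: L = 1/8.
Since L = 1/8 < 1, the ratio test implies the series converges.

converges


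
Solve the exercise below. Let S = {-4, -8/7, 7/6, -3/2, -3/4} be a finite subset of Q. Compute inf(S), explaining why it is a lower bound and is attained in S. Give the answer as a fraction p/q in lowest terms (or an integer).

S is finite, so inf(S) = min(S).
Sorted increasing:
-4, -3/2, -8/7, -3/4, 7/6
The extremum is -4.
For every x in S, x >= -4. And -4 is in S, so it is attained.
Therefore inf(S) = -4.

-4


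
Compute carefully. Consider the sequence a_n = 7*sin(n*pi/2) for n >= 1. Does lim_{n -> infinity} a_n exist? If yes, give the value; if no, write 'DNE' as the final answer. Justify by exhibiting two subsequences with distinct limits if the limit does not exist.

Examine the behaviour of a_n along subsequences.
a_{4k+1} = 7*sin(pi/2 + 2k*pi) = 7 -> 7. a_{4k+3} = 7*sin(3pi/2 + 2k*pi) = -7 -> -7.
Since these two subsequential limits are 7 and -7, distinct, the full sequence cannot converge (a convergent sequence has all subsequences tending to the same limit). So lim a_n does not exist.

DNE


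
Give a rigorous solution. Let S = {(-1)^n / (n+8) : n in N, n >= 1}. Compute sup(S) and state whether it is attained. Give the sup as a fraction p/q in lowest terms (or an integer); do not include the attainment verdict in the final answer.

Analysis:
- Values: -1/9, 1/10, -1/11, 1/12, -1/13, ...
- Positive terms (even n): 1/(2+8), 1/(4+8), ... decreasing -> max = 1/10 (n=2).
- Negative terms (odd n): -1/(1+8), -1/(3+8), ... increasing -> min = -1/9 (n=1).
- So sup = 1/10 (attained at n=2); inf = -1/9 (attained at n=1).
Conclusion: sup(S) = 1/10, attained in S.

1/10


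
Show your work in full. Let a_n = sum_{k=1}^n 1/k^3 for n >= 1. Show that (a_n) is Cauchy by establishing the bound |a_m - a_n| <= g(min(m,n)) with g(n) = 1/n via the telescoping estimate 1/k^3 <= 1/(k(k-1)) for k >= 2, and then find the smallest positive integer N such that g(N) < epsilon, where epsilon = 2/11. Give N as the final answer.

For m > n >= 1: |a_m - a_n| = sum_{k=n+1}^m 1/k^3.
Use 1/k^3 <= 1/(k(k-1)) = 1/(k-1) - 1/k for k >= 2 (which holds since k^3 >= k^2 >= k(k-1) for k >= 2):
sum_{k=n+1}^m 1/k^3 <= sum_{k=n+1}^m (1/(k-1) - 1/k) = 1/n - 1/m <= 1/n.
By symmetry the same bound holds with n,m swapped, so |a_m - a_n| <= 1/min(m,n) = g(min(m,n)). Since g(n) -> 0, (a_n) is Cauchy.
Now solve g(N) < 2/11: 1/N < 2/11 <=> N > 1/(2/11) = 11/2.
The smallest integer strictly greater than 11/2 is N = 6.
Check: g(6) = 1/6 < 2/11; g(5) = 1/5 >= 2/11. So N = 6.

6


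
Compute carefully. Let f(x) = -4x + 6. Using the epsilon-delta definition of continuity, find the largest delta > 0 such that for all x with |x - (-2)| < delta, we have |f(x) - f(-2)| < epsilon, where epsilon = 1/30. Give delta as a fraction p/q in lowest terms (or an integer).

We compute f(-2) = -4*(-2) + 6 = 14.
|f(x) - f(-2)| = |-4x + 6 - (14)| = |-4(x - (-2))| = 4|x - (-2)|.
We need 4|x - (-2)| < 1/30, i.e. |x - (-2)| < 1/30 / 4 = 1/120.
So any delta <= 1/120 works. Conversely, if delta > 1/120, then x = -2 + 1/120 satisfies |x - (-2)| = 1/120 < delta but |f(x) - f(-2)| = 4 * 1/120 = 1/30, which is not < 1/30; so no larger delta works.
Hence the largest such delta is 1/120.

1/120


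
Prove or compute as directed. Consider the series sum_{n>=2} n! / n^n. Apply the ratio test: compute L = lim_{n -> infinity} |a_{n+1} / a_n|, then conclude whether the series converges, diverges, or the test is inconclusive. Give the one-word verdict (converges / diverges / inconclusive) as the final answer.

Let a_n denote the general term. Form the ratio a_{n+1}/a_n and simplify:
a_{n+1}/a_n = (n/(n + 1))^n
Take the limit as n -> infinity: L = exp(-1).
Since L = exp(-1) < 1, the ratio test implies the series converges.

converges


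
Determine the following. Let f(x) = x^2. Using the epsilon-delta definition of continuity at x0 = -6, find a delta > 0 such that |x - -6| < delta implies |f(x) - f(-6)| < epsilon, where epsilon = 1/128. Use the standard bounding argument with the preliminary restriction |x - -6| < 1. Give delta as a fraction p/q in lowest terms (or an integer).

Factor: |x^2 - (-6)^2| = |x - -6| * |x + -6|.
Impose |x - -6| < 1 first. Then |x + -6| = |(x - -6) + 2*(-6)| <= |x - -6| + 2*|-6| < 1 + 12 = 13.
So |x^2 - (-6)^2| < delta * 13.
We need delta * 13 <= 1/128, i.e. delta <= 1/128/13 = 1/1664.
Since 1/1664 < 1, this is tighter than 1; take delta = 1/1664.
So delta = 1/1664 works.

1/1664


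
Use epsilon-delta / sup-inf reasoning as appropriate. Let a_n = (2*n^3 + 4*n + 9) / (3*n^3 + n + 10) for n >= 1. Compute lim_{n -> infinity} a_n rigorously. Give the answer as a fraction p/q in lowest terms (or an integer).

Divide numerator and denominator by n^3, the highest power:
numerator / n^3 = 2 + 4/n^2 + 9/n^3
denominator / n^3 = 3 + n^(-2) + 10/n^3
As n -> infinity, all terms of the form c/n^k (k >= 1) tend to 0.
So numerator / n^3 -> 2 and denominator / n^3 -> 3.
Therefore lim a_n = 2/3.

2/3


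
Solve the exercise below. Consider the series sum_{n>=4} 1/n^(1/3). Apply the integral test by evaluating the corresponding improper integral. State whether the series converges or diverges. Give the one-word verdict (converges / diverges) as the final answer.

Let f(x) = x^(-1/3). Then f is positive, continuous, and decreasing on [4, infinity), so the integral test applies.
Compute the improper integral int_{4}^infinity f(x) dx:
  antiderivative F(x) = 3*x^(2/3)/2.
  As x -> infinity, F(x) -> infinity (since p = 1/3 < 1).
  So the integral diverges. By the integral test, the series diverges.

diverges


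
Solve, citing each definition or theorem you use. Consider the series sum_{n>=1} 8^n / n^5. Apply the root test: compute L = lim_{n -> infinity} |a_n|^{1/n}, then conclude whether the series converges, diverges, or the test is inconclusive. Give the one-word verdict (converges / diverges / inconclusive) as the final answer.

Let a_n denote the general term. Form |a_n|^(1/n) and simplify:
|a_n|^(1/n) = 8/n^(5/n)
Take the limit as n -> infinity: L = 8.
Since L = 8 > 1, the root test implies divergence.

diverges


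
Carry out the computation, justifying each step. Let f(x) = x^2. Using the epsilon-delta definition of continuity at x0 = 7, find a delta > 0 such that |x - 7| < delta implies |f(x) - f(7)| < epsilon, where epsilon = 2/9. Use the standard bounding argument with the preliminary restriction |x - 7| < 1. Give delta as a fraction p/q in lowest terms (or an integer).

Factor: |x^2 - (7)^2| = |x - 7| * |x + 7|.
Impose |x - 7| < 1 first. Then |x + 7| = |(x - 7) + 2*(7)| <= |x - 7| + 2*|7| < 1 + 14 = 15.
So |x^2 - (7)^2| < delta * 15.
We need delta * 15 <= 2/9, i.e. delta <= 2/9/15 = 2/135.
Since 2/135 < 1, this is tighter than 1; take delta = 2/135.
So delta = 2/135 works.

2/135


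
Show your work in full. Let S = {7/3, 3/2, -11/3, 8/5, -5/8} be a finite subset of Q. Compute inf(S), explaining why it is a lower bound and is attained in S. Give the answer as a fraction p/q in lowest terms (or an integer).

S is finite, so inf(S) = min(S).
Sorted increasing:
-11/3, -5/8, 3/2, 8/5, 7/3
The extremum is -11/3.
For every x in S, x >= -11/3. And -11/3 is in S, so it is attained.
Therefore inf(S) = -11/3.

-11/3


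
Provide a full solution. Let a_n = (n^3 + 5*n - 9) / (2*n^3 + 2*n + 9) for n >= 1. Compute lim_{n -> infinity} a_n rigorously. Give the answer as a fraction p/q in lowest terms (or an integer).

Divide numerator and denominator by n^3, the highest power:
numerator / n^3 = 1 + 5/n^2 - 9/n^3
denominator / n^3 = 2 + 2/n^2 + 9/n^3
As n -> infinity, all terms of the form c/n^k (k >= 1) tend to 0.
So numerator / n^3 -> 1 and denominator / n^3 -> 2.
Therefore lim a_n = 1/2.

1/2


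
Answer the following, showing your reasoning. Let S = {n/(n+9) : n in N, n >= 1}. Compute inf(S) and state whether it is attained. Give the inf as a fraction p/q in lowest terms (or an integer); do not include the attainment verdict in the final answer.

Analysis:
- Values: 1/10, 2/11, 1/4, 4/13, ... strictly increasing.
- Minimum is 1/10 (n=1); inf = 1/10 (attained).
- n/(n+9) = 1 - 9/(n+9) -> 1 from below as n -> infinity, and never equals 1.
- So sup = 1 (not attained).
Conclusion: inf(S) = 1/10, attained in S.

1/10


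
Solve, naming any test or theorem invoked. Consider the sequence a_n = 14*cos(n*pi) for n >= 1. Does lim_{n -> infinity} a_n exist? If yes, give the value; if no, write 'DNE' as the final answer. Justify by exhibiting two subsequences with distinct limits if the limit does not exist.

Examine the behaviour of a_n along subsequences.
cos(n*pi) = (-1)^n, so a_n = 14*(-1)^n. a_{2k} = 14 -> 14. a_{2k+1} = -14 -> -14.
Since these two subsequential limits are 14 and -14, distinct, the full sequence cannot converge (a convergent sequence has all subsequences tending to the same limit). So lim a_n does not exist.

DNE


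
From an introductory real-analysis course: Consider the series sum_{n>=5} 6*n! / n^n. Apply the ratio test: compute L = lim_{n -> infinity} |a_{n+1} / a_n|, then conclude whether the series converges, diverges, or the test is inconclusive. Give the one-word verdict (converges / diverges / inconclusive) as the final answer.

Let a_n denote the general term. Form the ratio a_{n+1}/a_n and simplify:
a_{n+1}/a_n = (n/(n + 1))^n
Take the limit as n -> infinity: L = exp(-1).
Since L = exp(-1) < 1, the ratio test implies the series converges.

converges


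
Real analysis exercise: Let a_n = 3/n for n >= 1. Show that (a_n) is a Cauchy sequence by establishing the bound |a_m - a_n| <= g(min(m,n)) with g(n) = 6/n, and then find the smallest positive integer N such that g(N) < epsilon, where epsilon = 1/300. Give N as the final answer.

For any m, n >= 1, by the triangle inequality:
|a_m - a_n| = |3/m - 3/n| <= 3*1/m + 3*1/n <= 6/min(m,n).
So g(n) = 6/n bounds the Cauchy difference. Since g(n) -> 0, (a_n) is Cauchy.
Now solve g(N) < 1/300: 6/N < 1/300 <=> N > 6 / (1/300) = 1800.
The smallest integer strictly greater than 1800 is N = 1801.
Check: g(1801) = 6/1801 = 6/1801 < 1/300; g(1800) = 1/300 >= 1/300. So N = 1801.

1801


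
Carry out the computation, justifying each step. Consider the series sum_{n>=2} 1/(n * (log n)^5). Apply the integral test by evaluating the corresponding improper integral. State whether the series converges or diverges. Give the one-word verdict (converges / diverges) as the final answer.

Let f(x) = 1/(x*log(x)^5). Then f is positive, continuous, and decreasing on [2, infinity), so the integral test applies.
Compute the improper integral int_{2}^infinity f(x) dx:
  antiderivative F(x) = -1/(4*log(x)^4).
  F(x) -> 0 as x -> infinity.  int = 0 - F(2) = 1/(4*log(2)^4) < infinity. By the integral test, the series converges.

converges


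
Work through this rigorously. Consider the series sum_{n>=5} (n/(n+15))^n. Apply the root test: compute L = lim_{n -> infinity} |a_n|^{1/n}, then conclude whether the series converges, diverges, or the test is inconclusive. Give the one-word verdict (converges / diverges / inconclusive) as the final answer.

Let a_n denote the general term. Form |a_n|^(1/n) and simplify:
|a_n|^(1/n) = n/(n + 15)
Take the limit as n -> infinity: L = 1.
Since L = 1, the root test is inconclusive. (In fact a_n = (n/(n+15))^n -> e^(-15) != 0, so the nth-term test shows divergence; but the root test itself gives no conclusion.)

inconclusive


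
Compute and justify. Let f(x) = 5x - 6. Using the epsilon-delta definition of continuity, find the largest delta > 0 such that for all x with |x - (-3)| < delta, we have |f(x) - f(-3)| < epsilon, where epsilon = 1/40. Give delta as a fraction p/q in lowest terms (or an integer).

We compute f(-3) = 5*(-3) - 6 = -21.
|f(x) - f(-3)| = |5x - 6 - (-21)| = |5(x - (-3))| = 5|x - (-3)|.
We need 5|x - (-3)| < 1/40, i.e. |x - (-3)| < 1/40 / 5 = 1/200.
So any delta <= 1/200 works. Conversely, if delta > 1/200, then x = -3 + 1/200 satisfies |x - (-3)| = 1/200 < delta but |f(x) - f(-3)| = 5 * 1/200 = 1/40, which is not < 1/40; so no larger delta works.
Hence the largest such delta is 1/200.

1/200


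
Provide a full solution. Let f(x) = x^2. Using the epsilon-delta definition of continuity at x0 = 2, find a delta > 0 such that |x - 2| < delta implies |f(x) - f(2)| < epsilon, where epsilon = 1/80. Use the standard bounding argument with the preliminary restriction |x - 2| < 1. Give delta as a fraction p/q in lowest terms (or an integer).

Factor: |x^2 - (2)^2| = |x - 2| * |x + 2|.
Impose |x - 2| < 1 first. Then |x + 2| = |(x - 2) + 2*(2)| <= |x - 2| + 2*|2| < 1 + 4 = 5.
So |x^2 - (2)^2| < delta * 5.
We need delta * 5 <= 1/80, i.e. delta <= 1/80/5 = 1/400.
Since 1/400 < 1, this is tighter than 1; take delta = 1/400.
So delta = 1/400 works.

1/400


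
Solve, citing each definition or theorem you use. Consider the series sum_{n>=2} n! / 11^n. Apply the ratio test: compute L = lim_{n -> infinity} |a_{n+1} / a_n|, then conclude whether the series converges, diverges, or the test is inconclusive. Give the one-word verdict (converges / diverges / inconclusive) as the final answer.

Let a_n denote the general term. Form the ratio a_{n+1}/a_n and simplify:
a_{n+1}/a_n = n/11 + 1/11
Take the limit as n -> infinity: L = infinity.
Since L = infinity > 1 (or L = infinity), the ratio test implies the series diverges.

diverges


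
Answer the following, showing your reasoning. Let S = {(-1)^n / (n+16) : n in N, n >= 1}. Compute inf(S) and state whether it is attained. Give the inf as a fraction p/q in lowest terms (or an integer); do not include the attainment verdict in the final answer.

Analysis:
- Values: -1/17, 1/18, -1/19, 1/20, -1/21, ...
- Positive terms (even n): 1/(2+16), 1/(4+16), ... decreasing -> max = 1/18 (n=2).
- Negative terms (odd n): -1/(1+16), -1/(3+16), ... increasing -> min = -1/17 (n=1).
- So sup = 1/18 (attained at n=2); inf = -1/17 (attained at n=1).
Conclusion: inf(S) = -1/17, attained in S.

-1/17


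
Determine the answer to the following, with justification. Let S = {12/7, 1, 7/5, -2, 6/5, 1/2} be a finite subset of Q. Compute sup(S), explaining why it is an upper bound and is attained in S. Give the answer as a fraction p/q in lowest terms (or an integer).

S is finite, so sup(S) = max(S).
Sorted decreasing:
12/7, 7/5, 6/5, 1, 1/2, -2
The extremum is 12/7.
For every x in S, x <= 12/7. And 12/7 is in S, so it is attained.
Therefore sup(S) = 12/7.

12/7


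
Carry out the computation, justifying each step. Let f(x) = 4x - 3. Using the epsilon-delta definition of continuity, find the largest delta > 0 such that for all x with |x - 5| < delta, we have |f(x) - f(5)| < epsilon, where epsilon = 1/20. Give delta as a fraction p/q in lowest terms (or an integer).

We compute f(5) = 4*(5) - 3 = 17.
|f(x) - f(5)| = |4x - 3 - (17)| = |4(x - 5)| = 4|x - 5|.
We need 4|x - 5| < 1/20, i.e. |x - 5| < 1/20 / 4 = 1/80.
So any delta <= 1/80 works. Conversely, if delta > 1/80, then x = 5 + 1/80 satisfies |x - 5| = 1/80 < delta but |f(x) - f(5)| = 4 * 1/80 = 1/20, which is not < 1/20; so no larger delta works.
Hence the largest such delta is 1/80.

1/80


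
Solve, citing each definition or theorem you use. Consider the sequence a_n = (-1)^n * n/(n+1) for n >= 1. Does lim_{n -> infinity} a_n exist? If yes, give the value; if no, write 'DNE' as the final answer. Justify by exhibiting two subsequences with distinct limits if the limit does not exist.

Examine the behaviour of a_n along subsequences.
a_{2k} = 2k/(2k+1) -> 1. a_{2k+1} = -(2k+1)/(2k+2) -> -1.
Since these two subsequential limits are 1 and -1, distinct, the full sequence cannot converge (a convergent sequence has all subsequences tending to the same limit). So lim a_n does not exist.

DNE


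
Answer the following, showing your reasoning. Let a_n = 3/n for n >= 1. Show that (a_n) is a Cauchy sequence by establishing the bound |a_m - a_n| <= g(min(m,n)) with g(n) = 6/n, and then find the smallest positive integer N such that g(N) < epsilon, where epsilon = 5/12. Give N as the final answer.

For any m, n >= 1, by the triangle inequality:
|a_m - a_n| = |3/m - 3/n| <= 3*1/m + 3*1/n <= 6/min(m,n).
So g(n) = 6/n bounds the Cauchy difference. Since g(n) -> 0, (a_n) is Cauchy.
Now solve g(N) < 5/12: 6/N < 5/12 <=> N > 6 / (5/12) = 72/5.
The smallest integer strictly greater than 72/5 is N = 15.
Check: g(15) = 6/15 = 2/5 < 5/12; g(14) = 3/7 >= 5/12. So N = 15.

15


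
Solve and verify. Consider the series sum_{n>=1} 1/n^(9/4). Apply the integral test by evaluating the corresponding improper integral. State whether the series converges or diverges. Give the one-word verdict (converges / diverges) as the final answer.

Let f(x) = x^(-9/4). Then f is positive, continuous, and decreasing on [1, infinity), so the integral test applies.
Compute the improper integral int_{1}^infinity f(x) dx:
  antiderivative F(x) = -4/(5*x^(5/4)).
  As x -> infinity, F(x) -> 0 (since p = 9/4 > 1).
  So int = F(infinity) - F(1) = 0 - (-4/5) = 4/5.
  Finite, so by the integral test, the series converges.

converges


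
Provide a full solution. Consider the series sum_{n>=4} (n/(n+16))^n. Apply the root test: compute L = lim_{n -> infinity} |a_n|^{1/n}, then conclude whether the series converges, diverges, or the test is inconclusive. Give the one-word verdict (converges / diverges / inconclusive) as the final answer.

Let a_n denote the general term. Form |a_n|^(1/n) and simplify:
|a_n|^(1/n) = n/(n + 16)
Take the limit as n -> infinity: L = 1.
Since L = 1, the root test is inconclusive. (In fact a_n = (n/(n+16))^n -> e^(-16) != 0, so the nth-term test shows divergence; but the root test itself gives no conclusion.)

inconclusive


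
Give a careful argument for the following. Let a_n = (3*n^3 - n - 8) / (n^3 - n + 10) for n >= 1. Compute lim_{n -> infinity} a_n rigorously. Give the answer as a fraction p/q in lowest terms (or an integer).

Divide numerator and denominator by n^3, the highest power:
numerator / n^3 = 3 - 1/n^2 - 8/n^3
denominator / n^3 = 1 - 1/n^2 + 10/n^3
As n -> infinity, all terms of the form c/n^k (k >= 1) tend to 0.
So numerator / n^3 -> 3 and denominator / n^3 -> 1.
Therefore lim a_n = 3.

3


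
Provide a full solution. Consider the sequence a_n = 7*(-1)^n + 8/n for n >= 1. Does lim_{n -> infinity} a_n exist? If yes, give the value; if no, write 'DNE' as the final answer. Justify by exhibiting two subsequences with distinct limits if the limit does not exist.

Examine the behaviour of a_n along subsequences.
a_{2k} = 7 + 8/(2k) -> 7. a_{2k+1} = -7 + 8/(2k+1) -> -7.
Since these two subsequential limits are 7 and -7, distinct, the full sequence cannot converge (a convergent sequence has all subsequences tending to the same limit). So lim a_n does not exist.

DNE


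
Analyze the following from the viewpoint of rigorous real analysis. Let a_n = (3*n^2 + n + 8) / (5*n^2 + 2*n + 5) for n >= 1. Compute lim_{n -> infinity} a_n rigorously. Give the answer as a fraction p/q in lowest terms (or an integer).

Divide numerator and denominator by n^2, the highest power:
numerator / n^2 = 3 + 1/n + 8/n^2
denominator / n^2 = 5 + 2/n + 5/n^2
As n -> infinity, all terms of the form c/n^k (k >= 1) tend to 0.
So numerator / n^2 -> 3 and denominator / n^2 -> 5.
Therefore lim a_n = 3/5.

3/5


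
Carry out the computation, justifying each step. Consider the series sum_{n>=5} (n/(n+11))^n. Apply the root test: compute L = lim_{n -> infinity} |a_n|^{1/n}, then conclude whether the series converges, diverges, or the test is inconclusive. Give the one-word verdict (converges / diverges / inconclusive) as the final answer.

Let a_n denote the general term. Form |a_n|^(1/n) and simplify:
|a_n|^(1/n) = n/(n + 11)
Take the limit as n -> infinity: L = 1.
Since L = 1, the root test is inconclusive. (In fact a_n = (n/(n+11))^n -> e^(-11) != 0, so the nth-term test shows divergence; but the root test itself gives no conclusion.)

inconclusive


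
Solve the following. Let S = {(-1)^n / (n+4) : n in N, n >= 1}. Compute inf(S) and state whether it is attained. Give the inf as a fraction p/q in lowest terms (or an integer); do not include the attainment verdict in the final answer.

Analysis:
- Values: -1/5, 1/6, -1/7, 1/8, -1/9, ...
- Positive terms (even n): 1/(2+4), 1/(4+4), ... decreasing -> max = 1/6 (n=2).
- Negative terms (odd n): -1/(1+4), -1/(3+4), ... increasing -> min = -1/5 (n=1).
- So sup = 1/6 (attained at n=2); inf = -1/5 (attained at n=1).
Conclusion: inf(S) = -1/5, attained in S.

-1/5


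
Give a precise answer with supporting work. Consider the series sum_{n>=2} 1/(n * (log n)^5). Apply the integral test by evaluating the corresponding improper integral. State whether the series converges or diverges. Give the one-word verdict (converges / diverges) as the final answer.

Let f(x) = 1/(x*log(x)^5). Then f is positive, continuous, and decreasing on [2, infinity), so the integral test applies.
Compute the improper integral int_{2}^infinity f(x) dx:
  antiderivative F(x) = -1/(4*log(x)^4).
  F(x) -> 0 as x -> infinity.  int = 0 - F(2) = 1/(4*log(2)^4) < infinity. By the integral test, the series converges.

converges


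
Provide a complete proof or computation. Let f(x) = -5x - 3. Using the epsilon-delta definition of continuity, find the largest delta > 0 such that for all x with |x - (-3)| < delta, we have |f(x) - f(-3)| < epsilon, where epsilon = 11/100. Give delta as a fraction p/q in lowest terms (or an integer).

We compute f(-3) = -5*(-3) - 3 = 12.
|f(x) - f(-3)| = |-5x - 3 - (12)| = |-5(x - (-3))| = 5|x - (-3)|.
We need 5|x - (-3)| < 11/100, i.e. |x - (-3)| < 11/100 / 5 = 11/500.
So any delta <= 11/500 works. Conversely, if delta > 11/500, then x = -3 + 11/500 satisfies |x - (-3)| = 11/500 < delta but |f(x) - f(-3)| = 5 * 11/500 = 11/100, which is not < 11/100; so no larger delta works.
Hence the largest such delta is 11/500.

11/500


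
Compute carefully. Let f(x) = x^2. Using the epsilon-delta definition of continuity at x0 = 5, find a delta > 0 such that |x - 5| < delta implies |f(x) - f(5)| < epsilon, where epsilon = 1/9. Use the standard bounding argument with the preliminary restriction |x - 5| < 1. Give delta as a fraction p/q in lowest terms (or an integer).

Factor: |x^2 - (5)^2| = |x - 5| * |x + 5|.
Impose |x - 5| < 1 first. Then |x + 5| = |(x - 5) + 2*(5)| <= |x - 5| + 2*|5| < 1 + 10 = 11.
So |x^2 - (5)^2| < delta * 11.
We need delta * 11 <= 1/9, i.e. delta <= 1/9/11 = 1/99.
Since 1/99 < 1, this is tighter than 1; take delta = 1/99.
So delta = 1/99 works.

1/99


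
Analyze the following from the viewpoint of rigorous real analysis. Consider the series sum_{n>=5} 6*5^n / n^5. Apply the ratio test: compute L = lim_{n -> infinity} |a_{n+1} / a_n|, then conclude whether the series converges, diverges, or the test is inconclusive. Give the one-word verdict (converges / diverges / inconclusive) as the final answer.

Let a_n denote the general term. Form the ratio a_{n+1}/a_n and simplify:
a_{n+1}/a_n = 5*n^5/(n + 1)^5
Take the limit as n -> infinity: L = 5.
Since L = 5 > 1 (or L = infinity), the ratio test implies the series diverges.

diverges


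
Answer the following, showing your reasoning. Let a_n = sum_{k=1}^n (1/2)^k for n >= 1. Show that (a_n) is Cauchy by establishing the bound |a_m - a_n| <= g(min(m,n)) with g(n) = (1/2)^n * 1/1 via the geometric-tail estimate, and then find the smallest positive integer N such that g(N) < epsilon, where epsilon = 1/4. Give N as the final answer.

For m > n >= 1: |a_m - a_n| = sum_{k=n+1}^m (1/2)^k < sum_{k=n+1}^infinity (1/2)^k = (1/2)^(n+1) / (1 - 1/2) = (1/2)^n * (1/2) * (2/1) = (1/2)^n * 1/1.
So g(n) = (1/2)^n / 1. Since g(n) -> 0, (a_n) is Cauchy.
Now solve g(N) < 1/4: (1/2)^N / 1 < 1/4 <=> 2^N > 1 / (1 * 1/4) = 4.
Check powers of 2: 2^2 = 4 <= 4, 2^3 = 8 > 4.
So the smallest such N is 3. Check: g(3) = 1/(1 * 8) = 1/8 < 1/4.

3


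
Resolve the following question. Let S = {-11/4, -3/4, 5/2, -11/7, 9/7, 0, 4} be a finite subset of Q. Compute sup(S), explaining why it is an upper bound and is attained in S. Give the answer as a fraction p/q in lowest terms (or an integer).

S is finite, so sup(S) = max(S).
Sorted decreasing:
4, 5/2, 9/7, 0, -3/4, -11/7, -11/4
The extremum is 4.
For every x in S, x <= 4. And 4 is in S, so it is attained.
Therefore sup(S) = 4.

4


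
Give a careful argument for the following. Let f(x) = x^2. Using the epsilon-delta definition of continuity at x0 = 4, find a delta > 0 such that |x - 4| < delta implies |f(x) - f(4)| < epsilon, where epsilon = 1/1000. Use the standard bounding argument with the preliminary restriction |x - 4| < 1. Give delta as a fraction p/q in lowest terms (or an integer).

Factor: |x^2 - (4)^2| = |x - 4| * |x + 4|.
Impose |x - 4| < 1 first. Then |x + 4| = |(x - 4) + 2*(4)| <= |x - 4| + 2*|4| < 1 + 8 = 9.
So |x^2 - (4)^2| < delta * 9.
We need delta * 9 <= 1/1000, i.e. delta <= 1/1000/9 = 1/9000.
Since 1/9000 < 1, this is tighter than 1; take delta = 1/9000.
So delta = 1/9000 works.

1/9000


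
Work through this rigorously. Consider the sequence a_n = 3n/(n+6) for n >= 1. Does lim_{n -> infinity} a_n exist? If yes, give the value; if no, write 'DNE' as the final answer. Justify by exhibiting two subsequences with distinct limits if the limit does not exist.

Examine the behaviour of a_n along subsequences.
Even-n subsequence a_{2k} = 3(2k)/(2k+6) -> 3. Odd-n subsequence a_{2k+1} = 3(2k+1)/(2k+7) -> 3. Both tend to 3, which suggests the limit is 3; verify directly.
|a_n - 3| = |3n - 3(n+6)| / (n+6) = 18/(n+6) < 18/n for every n >= 1.
Given epsilon > 0, choose a positive integer N > 18/epsilon. Then for all n >= N, |a_n - 3| < 18/n <= 18/N < epsilon.
So by the definition of the limit, lim a_n exists and equals 3.

3


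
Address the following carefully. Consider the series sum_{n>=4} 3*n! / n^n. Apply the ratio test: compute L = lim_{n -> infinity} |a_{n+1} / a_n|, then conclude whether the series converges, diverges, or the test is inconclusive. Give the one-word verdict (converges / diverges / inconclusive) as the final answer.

Let a_n denote the general term. Form the ratio a_{n+1}/a_n and simplify:
a_{n+1}/a_n = (n/(n + 1))^n
Take the limit as n -> infinity: L = exp(-1).
Since L = exp(-1) < 1, the ratio test implies the series converges.

converges


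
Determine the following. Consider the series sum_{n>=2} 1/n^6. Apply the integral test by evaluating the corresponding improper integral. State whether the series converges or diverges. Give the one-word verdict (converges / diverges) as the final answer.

Let f(x) = x^(-6). Then f is positive, continuous, and decreasing on [2, infinity), so the integral test applies.
Compute the improper integral int_{2}^infinity f(x) dx:
  antiderivative F(x) = -1/(5*x^5).
  As x -> infinity, F(x) -> 0 (since p = 6 > 1).
  So int = F(infinity) - F(2) = 0 - (-1/160) = 1/160.
  Finite, so by the integral test, the series converges.

converges


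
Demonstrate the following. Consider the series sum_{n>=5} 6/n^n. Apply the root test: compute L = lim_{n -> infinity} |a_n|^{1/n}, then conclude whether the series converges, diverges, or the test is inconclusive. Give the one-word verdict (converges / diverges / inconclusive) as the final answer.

Let a_n denote the general term. Form |a_n|^(1/n) and simplify:
|a_n|^(1/n) = 6^(1/n)/n
Take the limit as n -> infinity: L = 0.
Since L = 0 < 1, the root test implies convergence.

converges


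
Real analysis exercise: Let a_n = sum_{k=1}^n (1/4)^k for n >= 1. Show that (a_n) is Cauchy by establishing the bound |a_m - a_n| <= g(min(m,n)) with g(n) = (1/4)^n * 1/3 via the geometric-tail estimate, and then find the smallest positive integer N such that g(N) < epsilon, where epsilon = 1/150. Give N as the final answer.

For m > n >= 1: |a_m - a_n| = sum_{k=n+1}^m (1/4)^k < sum_{k=n+1}^infinity (1/4)^k = (1/4)^(n+1) / (1 - 1/4) = (1/4)^n * (1/4) * (4/3) = (1/4)^n * 1/3.
So g(n) = (1/4)^n / 3. Since g(n) -> 0, (a_n) is Cauchy.
Now solve g(N) < 1/150: (1/4)^N / 3 < 1/150 <=> 4^N > 1 / (3 * 1/150) = 50.
Check powers of 4: 4^2 = 16 <= 50, 4^3 = 64 > 50.
So the smallest such N is 3. Check: g(3) = 1/(3 * 64) = 1/192 < 1/150.

3


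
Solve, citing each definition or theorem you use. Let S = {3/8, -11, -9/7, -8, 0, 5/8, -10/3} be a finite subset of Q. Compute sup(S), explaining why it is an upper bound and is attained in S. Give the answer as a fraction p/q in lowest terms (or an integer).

S is finite, so sup(S) = max(S).
Sorted decreasing:
5/8, 3/8, 0, -9/7, -10/3, -8, -11
The extremum is 5/8.
For every x in S, x <= 5/8. And 5/8 is in S, so it is attained.
Therefore sup(S) = 5/8.

5/8


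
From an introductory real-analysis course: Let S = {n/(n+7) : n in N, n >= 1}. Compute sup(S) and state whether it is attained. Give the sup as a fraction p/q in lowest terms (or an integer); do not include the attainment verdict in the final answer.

Analysis:
- Values: 1/8, 2/9, 3/10, 4/11, ... strictly increasing.
- Minimum is 1/8 (n=1); inf = 1/8 (attained).
- n/(n+7) = 1 - 7/(n+7) -> 1 from below as n -> infinity, and never equals 1.
- So sup = 1 (not attained).
Conclusion: sup(S) = 1, not attained in S.

1


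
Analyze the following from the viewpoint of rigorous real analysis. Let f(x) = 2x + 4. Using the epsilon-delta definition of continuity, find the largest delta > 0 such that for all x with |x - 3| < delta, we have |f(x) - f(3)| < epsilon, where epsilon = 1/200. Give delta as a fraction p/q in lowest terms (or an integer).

We compute f(3) = 2*(3) + 4 = 10.
|f(x) - f(3)| = |2x + 4 - (10)| = |2(x - 3)| = 2|x - 3|.
We need 2|x - 3| < 1/200, i.e. |x - 3| < 1/200 / 2 = 1/400.
So any delta <= 1/400 works. Conversely, if delta > 1/400, then x = 3 + 1/400 satisfies |x - 3| = 1/400 < delta but |f(x) - f(3)| = 2 * 1/400 = 1/200, which is not < 1/200; so no larger delta works.
Hence the largest such delta is 1/400.

1/400


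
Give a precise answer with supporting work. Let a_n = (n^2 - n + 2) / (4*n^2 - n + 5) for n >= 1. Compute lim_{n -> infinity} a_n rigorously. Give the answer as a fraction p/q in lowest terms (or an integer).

Divide numerator and denominator by n^2, the highest power:
numerator / n^2 = 1 - 1/n + 2/n^2
denominator / n^2 = 4 - 1/n + 5/n^2
As n -> infinity, all terms of the form c/n^k (k >= 1) tend to 0.
So numerator / n^2 -> 1 and denominator / n^2 -> 4.
Therefore lim a_n = 1/4.

1/4


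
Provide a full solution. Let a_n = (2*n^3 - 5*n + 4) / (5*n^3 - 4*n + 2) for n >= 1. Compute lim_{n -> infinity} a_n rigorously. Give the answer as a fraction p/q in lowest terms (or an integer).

Divide numerator and denominator by n^3, the highest power:
numerator / n^3 = 2 - 5/n^2 + 4/n^3
denominator / n^3 = 5 - 4/n^2 + 2/n^3
As n -> infinity, all terms of the form c/n^k (k >= 1) tend to 0.
So numerator / n^3 -> 2 and denominator / n^3 -> 5.
Therefore lim a_n = 2/5.

2/5
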